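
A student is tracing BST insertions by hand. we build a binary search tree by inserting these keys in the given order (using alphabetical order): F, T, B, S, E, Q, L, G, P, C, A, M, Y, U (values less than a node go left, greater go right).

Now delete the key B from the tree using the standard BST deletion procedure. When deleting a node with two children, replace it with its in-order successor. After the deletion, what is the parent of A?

C

Insert F: tree is empty, so F becomes the root.
Insert T: T > F → go right. Place as right child of F.
Insert B: B < F → go left. Place as left child of F.
Insert S: S > F → go right; S < T → go left. Place as left child of T.
Insert E: E < F → go left; E > B → go right. Place as right child of B.
Insert Q: Q > F → go right; Q < T → go left; Q < S → go left. Place as left child of S.
Insert L: L > F → go right; L < T → go left; L < S → go left; L < Q → go left. Place as left child of Q.
Insert G: G > F → go right; G < T → go left; G < S → go left; G < Q → go left; G < L → go left. Place as left child of L.
Insert P: P > F → go right; P < T → go left; P < S → go left; P < Q → go left; P > L → go right. Place as right child of L.
Insert C: C < F → go left; C > B → go right; C < E → go left. Place as left child of E.
Insert A: A < F → go left; A < B → go left. Place as left child of B.
Insert M: M > F → go right; M < T → go left; M < S → go left; M < Q → go left; M > L → go right; M < P → go left. Place as left child of P.
Insert Y: Y > F → go right; Y > T → go right. Place as right child of T.
Insert U: U > F → go right; U > T → go right; U < Y → go left. Place as left child of Y.

Delete B (two children — replace with in-order successor).
After deletion, A's parent is C.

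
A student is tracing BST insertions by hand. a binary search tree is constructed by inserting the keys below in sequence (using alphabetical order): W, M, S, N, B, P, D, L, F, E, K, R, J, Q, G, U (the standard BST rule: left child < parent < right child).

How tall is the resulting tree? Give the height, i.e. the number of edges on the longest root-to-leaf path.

Resulting structure (node: left, right):
  W: L=M, R=–
  M: L=B, R=S
  S: L=N, R=U
  N: L=–, R=P
  B: L=–, R=D
  P: L=–, R=R
  D: L=–, R=L
  L: L=F, R=–
  F: L=E, R=K
  E: L=–, R=–
  K: L=J, R=–
  R: L=Q, R=–
  J: L=G, R=–
  Q: L=–, R=–
  G: L=–, R=–
  U: L=–, R=–

The deepest node is G at depth 8.

8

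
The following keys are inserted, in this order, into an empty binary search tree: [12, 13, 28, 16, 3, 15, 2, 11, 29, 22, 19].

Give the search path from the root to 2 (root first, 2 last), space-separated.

12: root
13: right child of 12 (depth 1)
28: right child of 13 (depth 2)
16: left child of 28 (depth 3)
3: left child of 12 (depth 1)
15: left child of 16 (depth 4)
2: left child of 3 (depth 2)
11: right child of 3 (depth 2)
29: right child of 28 (depth 3)
22: right child of 16 (depth 4)
19: left child of 22 (depth 5)

12 3 2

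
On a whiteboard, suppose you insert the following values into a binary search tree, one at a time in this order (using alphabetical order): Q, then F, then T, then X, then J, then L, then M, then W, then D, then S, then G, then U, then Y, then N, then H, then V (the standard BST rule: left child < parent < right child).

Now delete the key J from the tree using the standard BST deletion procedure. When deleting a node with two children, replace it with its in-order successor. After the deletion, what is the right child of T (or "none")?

X

Q: root
F: left child of Q (depth 1)
T: right child of Q (depth 1)
X: right child of T (depth 2)
J: right child of F (depth 2)
L: right child of J (depth 3)
M: right child of L (depth 4)
W: left child of X (depth 3)
D: left child of F (depth 2)
S: left child of T (depth 2)
G: left child of J (depth 3)
U: left child of W (depth 4)
Y: right child of X (depth 3)
N: right child of M (depth 5)
H: right child of G (depth 4)
V: right child of U (depth 5)

Delete J (two children — replace with in-order successor).
After deletion, T's right child: X.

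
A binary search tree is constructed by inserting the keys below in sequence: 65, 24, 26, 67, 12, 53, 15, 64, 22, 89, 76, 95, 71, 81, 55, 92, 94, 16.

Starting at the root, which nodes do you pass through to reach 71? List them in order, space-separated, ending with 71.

65 67 89 76 71

65: root
24: left child of 65 (depth 1)
26: right child of 24 (depth 2)
67: right child of 65 (depth 1)
12: left child of 24 (depth 2)
53: right child of 26 (depth 3)
15: right child of 12 (depth 3)
64: right child of 53 (depth 4)
22: right child of 15 (depth 4)
89: right child of 67 (depth 2)
76: left child of 89 (depth 3)
95: right child of 89 (depth 3)
71: left child of 76 (depth 4)
81: right child of 76 (depth 4)
55: left child of 64 (depth 5)
92: left child of 95 (depth 4)
94: right child of 92 (depth 5)
16: left child of 22 (depth 5)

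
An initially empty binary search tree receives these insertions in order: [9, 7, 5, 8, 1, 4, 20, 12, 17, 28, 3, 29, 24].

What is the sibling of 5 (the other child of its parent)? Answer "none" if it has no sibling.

9: root
7: left child of 9 (depth 1)
5: left child of 7 (depth 2)
8: right child of 7 (depth 2)
1: left child of 5 (depth 3)
4: right child of 1 (depth 4)
20: right child of 9 (depth 1)
12: left child of 20 (depth 2)
17: right child of 12 (depth 3)
28: right child of 20 (depth 2)
3: left child of 4 (depth 5)
29: right child of 28 (depth 3)
24: left child of 28 (depth 3)

5's parent is 7; the other child of 7 is 8.

8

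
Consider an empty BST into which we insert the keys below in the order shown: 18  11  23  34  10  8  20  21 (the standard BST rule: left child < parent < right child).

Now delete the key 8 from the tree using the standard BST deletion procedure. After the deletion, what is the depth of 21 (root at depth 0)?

Insert 18: tree is empty, so 18 becomes the root.
Insert 11: 11 < 18 → go left. Place as left child of 18.
Insert 23: 23 > 18 → go right. Place as right child of 18.
Insert 34: 34 > 18 → go right; 34 > 23 → go right. Place as right child of 23.
Insert 10: 10 < 18 → go left; 10 < 11 → go left. Place as left child of 11.
Insert 8: 8 < 18 → go left; 8 < 11 → go left; 8 < 10 → go left. Place as left child of 10.
Insert 20: 20 > 18 → go right; 20 < 23 → go left. Place as left child of 23.
Insert 21: 21 > 18 → go right; 21 < 23 → go left; 21 > 20 → go right. Place as right child of 20.

Delete 8 (at most one child — splice it out).
After deletion, path to 21: 18 → 23 → 20 → 21.

3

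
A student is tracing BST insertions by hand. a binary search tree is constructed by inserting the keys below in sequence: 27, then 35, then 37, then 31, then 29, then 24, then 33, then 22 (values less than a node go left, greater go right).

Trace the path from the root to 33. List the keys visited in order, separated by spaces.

27 35 31 33

Insert 27: tree is empty, so 27 becomes the root.
Insert 35: 35 > 27 → go right. Place as right child of 27.
Insert 37: 37 > 27 → go right; 37 > 35 → go right. Place as right child of 35.
Insert 31: 31 > 27 → go right; 31 < 35 → go left. Place as left child of 35.
Insert 29: 29 > 27 → go right; 29 < 35 → go left; 29 < 31 → go left. Place as left child of 31.
Insert 24: 24 < 27 → go left. Place as left child of 27.
Insert 33: 33 > 27 → go right; 33 < 35 → go left; 33 > 31 → go right. Place as right child of 31.
Insert 22: 22 < 27 → go left; 22 < 24 → go left. Place as left child of 24.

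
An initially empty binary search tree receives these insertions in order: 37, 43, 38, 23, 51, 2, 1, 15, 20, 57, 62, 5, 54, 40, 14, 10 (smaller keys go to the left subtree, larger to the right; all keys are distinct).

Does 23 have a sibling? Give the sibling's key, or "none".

43

37: root
43: right child of 37 (depth 1)
38: left child of 43 (depth 2)
23: left child of 37 (depth 1)
51: right child of 43 (depth 2)
2: left child of 23 (depth 2)
1: left child of 2 (depth 3)
15: right child of 2 (depth 3)
20: right child of 15 (depth 4)
57: right child of 51 (depth 3)
62: right child of 57 (depth 4)
5: left child of 15 (depth 4)
54: left child of 57 (depth 4)
40: right child of 38 (depth 3)
14: right child of 5 (depth 5)
10: left child of 14 (depth 6)

23's parent is 37; the other child of 37 is 43.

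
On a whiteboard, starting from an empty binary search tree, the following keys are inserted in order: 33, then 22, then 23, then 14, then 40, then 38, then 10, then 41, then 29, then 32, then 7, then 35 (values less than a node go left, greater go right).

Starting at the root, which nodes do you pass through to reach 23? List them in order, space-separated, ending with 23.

33 22 23

Insert 33: tree is empty, so 33 becomes the root.
Insert 22: 22 < 33 → go left. Place as left child of 33.
Insert 23: 23 < 33 → go left; 23 > 22 → go right. Place as right child of 22.
Insert 14: 14 < 33 → go left; 14 < 22 → go left. Place as left child of 22.
Insert 40: 40 > 33 → go right. Place as right child of 33.
Insert 38: 38 > 33 → go right; 38 < 40 → go left. Place as left child of 40.
Insert 10: 10 < 33 → go left; 10 < 22 → go left; 10 < 14 → go left. Place as left child of 14.
Insert 41: 41 > 33 → go right; 41 > 40 → go right. Place as right child of 40.
Insert 29: 29 < 33 → go left; 29 > 22 → go right; 29 > 23 → go right. Place as right child of 23.
Insert 32: 32 < 33 → go left; 32 > 22 → go right; 32 > 23 → go right; 32 > 29 → go right. Place as right child of 29.
Insert 7: 7 < 33 → go left; 7 < 22 → go left; 7 < 14 → go left; 7 < 10 → go left. Place as left child of 10.
Insert 35: 35 > 33 → go right; 35 < 40 → go left; 35 < 38 → go left. Place as left child of 38.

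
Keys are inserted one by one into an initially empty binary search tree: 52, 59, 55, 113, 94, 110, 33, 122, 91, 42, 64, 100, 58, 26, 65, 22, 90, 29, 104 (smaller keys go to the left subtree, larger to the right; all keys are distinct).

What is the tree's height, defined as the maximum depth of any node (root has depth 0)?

Insert 52: tree is empty, so 52 becomes the root.
Insert 59: 59 > 52 → go right. Place as right child of 52.
Insert 55: 55 > 52 → go right; 55 < 59 → go left. Place as left child of 59.
Insert 113: 113 > 52 → go right; 113 > 59 → go right. Place as right child of 59.
Insert 94: 94 > 52 → go right; 94 > 59 → go right; 94 < 113 → go left. Place as left child of 113.
Insert 110: 110 > 52 → go right; 110 > 59 → go right; 110 < 113 → go left; 110 > 94 → go right. Place as right child of 94.
Insert 33: 33 < 52 → go left. Place as left child of 52.
Insert 122: 122 > 52 → go right; 122 > 59 → go right; 122 > 113 → go right. Place as right child of 113.
Insert 91: 91 > 52 → go right; 91 > 59 → go right; 91 < 113 → go left; 91 < 94 → go left. Place as left child of 94.
Insert 42: 42 < 52 → go left; 42 > 33 → go right. Place as right child of 33.
Insert 64: 64 > 52 → go right; 64 > 59 → go right; 64 < 113 → go left; 64 < 94 → go left; 64 < 91 → go left. Place as left child of 91.
Insert 100: 100 > 52 → go right; 100 > 59 → go right; 100 < 113 → go left; 100 > 94 → go right; 100 < 110 → go left. Place as left child of 110.
Insert 58: 58 > 52 → go right; 58 < 59 → go left; 58 > 55 → go right. Place as right child of 55.
Insert 26: 26 < 52 → go left; 26 < 33 → go left. Place as left child of 33.
Insert 65: 65 > 52 → go right; 65 > 59 → go right; 65 < 113 → go left; 65 < 94 → go left; 65 < 91 → go left; 65 > 64 → go right. Place as right child of 64.
Insert 22: 22 < 52 → go left; 22 < 33 → go left; 22 < 26 → go left. Place as left child of 26.
Insert 90: 90 > 52 → go right; 90 > 59 → go right; 90 < 113 → go left; 90 < 94 → go left; 90 < 91 → go left; 90 > 64 → go right; 90 > 65 → go right. Place as right child of 65.
Insert 29: 29 < 52 → go left; 29 < 33 → go left; 29 > 26 → go right. Place as right child of 26.
Insert 104: 104 > 52 → go right; 104 > 59 → go right; 104 < 113 → go left; 104 > 94 → go right; 104 < 110 → go left; 104 > 100 → go right. Place as right child of 100.

The deepest node is 90 at depth 7.

7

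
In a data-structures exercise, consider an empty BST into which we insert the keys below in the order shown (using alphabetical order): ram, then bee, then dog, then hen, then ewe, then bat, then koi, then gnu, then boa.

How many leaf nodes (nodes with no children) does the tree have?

4

ram: root
bee: left child of ram (depth 1)
dog: right child of bee (depth 2)
hen: right child of dog (depth 3)
ewe: left child of hen (depth 4)
bat: left child of bee (depth 2)
koi: right child of hen (depth 4)
gnu: right child of ewe (depth 5)
boa: left child of dog (depth 3)

Leaves: bat, boa, gnu, koi — 4 in total.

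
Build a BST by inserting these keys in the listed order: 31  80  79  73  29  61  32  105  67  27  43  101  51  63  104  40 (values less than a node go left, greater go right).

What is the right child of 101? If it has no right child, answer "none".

104

Insert 31: tree is empty, so 31 becomes the root.
Insert 80: 80 > 31 → go right. Place as right child of 31.
Insert 79: 79 > 31 → go right; 79 < 80 → go left. Place as left child of 80.
Insert 73: 73 > 31 → go right; 73 < 80 → go left; 73 < 79 → go left. Place as left child of 79.
Insert 29: 29 < 31 → go left. Place as left child of 31.
Insert 61: 61 > 31 → go right; 61 < 80 → go left; 61 < 79 → go left; 61 < 73 → go left. Place as left child of 73.
Insert 32: 32 > 31 → go right; 32 < 80 → go left; 32 < 79 → go left; 32 < 73 → go left; 32 < 61 → go left. Place as left child of 61.
Insert 105: 105 > 31 → go right; 105 > 80 → go right. Place as right child of 80.
Insert 67: 67 > 31 → go right; 67 < 80 → go left; 67 < 79 → go left; 67 < 73 → go left; 67 > 61 → go right. Place as right child of 61.
Insert 27: 27 < 31 → go left; 27 < 29 → go left. Place as left child of 29.
Insert 43: 43 > 31 → go right; 43 < 80 → go left; 43 < 79 → go left; 43 < 73 → go left; 43 < 61 → go left; 43 > 32 → go right. Place as right child of 32.
Insert 101: 101 > 31 → go right; 101 > 80 → go right; 101 < 105 → go left. Place as left child of 105.
Insert 51: 51 > 31 → go right; 51 < 80 → go left; 51 < 79 → go left; 51 < 73 → go left; 51 < 61 → go left; 51 > 32 → go right; 51 > 43 → go right. Place as right child of 43.
Insert 63: 63 > 31 → go right; 63 < 80 → go left; 63 < 79 → go left; 63 < 73 → go left; 63 > 61 → go right; 63 < 67 → go left. Place as left child of 67.
Insert 104: 104 > 31 → go right; 104 > 80 → go right; 104 < 105 → go left; 104 > 101 → go right. Place as right child of 101.
Insert 40: 40 > 31 → go right; 40 < 80 → go left; 40 < 79 → go left; 40 < 73 → go left; 40 < 61 → go left; 40 > 32 → go right; 40 < 43 → go left. Place as left child of 43.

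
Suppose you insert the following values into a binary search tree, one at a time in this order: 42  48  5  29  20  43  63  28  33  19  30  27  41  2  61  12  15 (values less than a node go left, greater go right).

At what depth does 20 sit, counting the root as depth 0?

3

Insert 42: tree is empty, so 42 becomes the root.
Insert 48: 48 > 42 → go right. Place as right child of 42.
Insert 5: 5 < 42 → go left. Place as left child of 42.
Insert 29: 29 < 42 → go left; 29 > 5 → go right. Place as right child of 5.
Insert 20: 20 < 42 → go left; 20 > 5 → go right; 20 < 29 → go left. Place as left child of 29.
Insert 43: 43 > 42 → go right; 43 < 48 → go left. Place as left child of 48.
Insert 63: 63 > 42 → go right; 63 > 48 → go right. Place as right child of 48.
Insert 28: 28 < 42 → go left; 28 > 5 → go right; 28 < 29 → go left; 28 > 20 → go right. Place as right child of 20.
Insert 33: 33 < 42 → go left; 33 > 5 → go right; 33 > 29 → go right. Place as right child of 29.
Insert 19: 19 < 42 → go left; 19 > 5 → go right; 19 < 29 → go left; 19 < 20 → go left. Place as left child of 20.
Insert 30: 30 < 42 → go left; 30 > 5 → go right; 30 > 29 → go right; 30 < 33 → go left. Place as left child of 33.
Insert 27: 27 < 42 → go left; 27 > 5 → go right; 27 < 29 → go left; 27 > 20 → go right; 27 < 28 → go left. Place as left child of 28.
Insert 41: 41 < 42 → go left; 41 > 5 → go right; 41 > 29 → go right; 41 > 33 → go right. Place as right child of 33.
Insert 2: 2 < 42 → go left; 2 < 5 → go left. Place as left child of 5.
Insert 61: 61 > 42 → go right; 61 > 48 → go right; 61 < 63 → go left. Place as left child of 63.
Insert 12: 12 < 42 → go left; 12 > 5 → go right; 12 < 29 → go left; 12 < 20 → go left; 12 < 19 → go left. Place as left child of 19.
Insert 15: 15 < 42 → go left; 15 > 5 → go right; 15 < 29 → go left; 15 < 20 → go left; 15 < 19 → go left; 15 > 12 → go right. Place as right child of 12.

Path to 20: 42 → 5 → 29 → 20, which is 3 edges.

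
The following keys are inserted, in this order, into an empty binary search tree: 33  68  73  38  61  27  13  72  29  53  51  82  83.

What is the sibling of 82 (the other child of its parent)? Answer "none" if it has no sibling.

Insert 33: tree is empty, so 33 becomes the root.
Insert 68: 68 > 33 → go right. Place as right child of 33.
Insert 73: 73 > 33 → go right; 73 > 68 → go right. Place as right child of 68.
Insert 38: 38 > 33 → go right; 38 < 68 → go left. Place as left child of 68.
Insert 61: 61 > 33 → go right; 61 < 68 → go left; 61 > 38 → go right. Place as right child of 38.
Insert 27: 27 < 33 → go left. Place as left child of 33.
Insert 13: 13 < 33 → go left; 13 < 27 → go left. Place as left child of 27.
Insert 72: 72 > 33 → go right; 72 > 68 → go right; 72 < 73 → go left. Place as left child of 73.
Insert 29: 29 < 33 → go left; 29 > 27 → go right. Place as right child of 27.
Insert 53: 53 > 33 → go right; 53 < 68 → go left; 53 > 38 → go right; 53 < 61 → go left. Place as left child of 61.
Insert 51: 51 > 33 → go right; 51 < 68 → go left; 51 > 38 → go right; 51 < 61 → go left; 51 < 53 → go left. Place as left child of 53.
Insert 82: 82 > 33 → go right; 82 > 68 → go right; 82 > 73 → go right. Place as right child of 73.
Insert 83: 83 > 33 → go right; 83 > 68 → go right; 83 > 73 → go right; 83 > 82 → go right. Place as right child of 82.

82's parent is 73; the other child of 73 is 72.

72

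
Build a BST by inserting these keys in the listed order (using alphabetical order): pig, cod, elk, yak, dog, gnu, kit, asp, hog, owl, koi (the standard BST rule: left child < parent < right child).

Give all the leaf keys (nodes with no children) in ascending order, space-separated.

Insert pig: tree is empty, so pig becomes the root.
Insert cod: cod < pig → go left. Place as left child of pig.
Insert elk: elk < pig → go left; elk > cod → go right. Place as right child of cod.
Insert yak: yak > pig → go right. Place as right child of pig.
Insert dog: dog < pig → go left; dog > cod → go right; dog < elk → go left. Place as left child of elk.
Insert gnu: gnu < pig → go left; gnu > cod → go right; gnu > elk → go right. Place as right child of elk.
Insert kit: kit < pig → go left; kit > cod → go right; kit > elk → go right; kit > gnu → go right. Place as right child of gnu.
Insert asp: asp < pig → go left; asp < cod → go left. Place as left child of cod.
Insert hog: hog < pig → go left; hog > cod → go right; hog > elk → go right; hog > gnu → go right; hog < kit → go left. Place as left child of kit.
Insert owl: owl < pig → go left; owl > cod → go right; owl > elk → go right; owl > gnu → go right; owl > kit → go right. Place as right child of kit.
Insert koi: koi < pig → go left; koi > cod → go right; koi > elk → go right; koi > gnu → go right; koi > kit → go right; koi < owl → go left. Place as left child of owl.

asp dog hog koi yak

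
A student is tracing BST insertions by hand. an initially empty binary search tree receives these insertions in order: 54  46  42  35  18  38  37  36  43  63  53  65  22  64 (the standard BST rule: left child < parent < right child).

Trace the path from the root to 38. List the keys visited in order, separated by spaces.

54 46 42 35 38

Resulting structure (node: left, right):
  54: L=46, R=63
  46: L=42, R=53
  42: L=35, R=43
  35: L=18, R=38
  18: L=–, R=22
  38: L=37, R=–
  37: L=36, R=–
  36: L=–, R=–
  43: L=–, R=–
  63: L=–, R=65
  53: L=–, R=–
  65: L=64, R=–
  22: L=–, R=–
  64: L=–, R=–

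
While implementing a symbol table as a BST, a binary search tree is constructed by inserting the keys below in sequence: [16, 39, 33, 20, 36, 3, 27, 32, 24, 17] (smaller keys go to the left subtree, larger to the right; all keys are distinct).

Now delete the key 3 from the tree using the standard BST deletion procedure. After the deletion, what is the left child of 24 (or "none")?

none

Insert 16: tree is empty, so 16 becomes the root.
Insert 39: 39 > 16 → go right. Place as right child of 16.
Insert 33: 33 > 16 → go right; 33 < 39 → go left. Place as left child of 39.
Insert 20: 20 > 16 → go right; 20 < 39 → go left; 20 < 33 → go left. Place as left child of 33.
Insert 36: 36 > 16 → go right; 36 < 39 → go left; 36 > 33 → go right. Place as right child of 33.
Insert 3: 3 < 16 → go left. Place as left child of 16.
Insert 27: 27 > 16 → go right; 27 < 39 → go left; 27 < 33 → go left; 27 > 20 → go right. Place as right child of 20.
Insert 32: 32 > 16 → go right; 32 < 39 → go left; 32 < 33 → go left; 32 > 20 → go right; 32 > 27 → go right. Place as right child of 27.
Insert 24: 24 > 16 → go right; 24 < 39 → go left; 24 < 33 → go left; 24 > 20 → go right; 24 < 27 → go left. Place as left child of 27.
Insert 17: 17 > 16 → go right; 17 < 39 → go left; 17 < 33 → go left; 17 < 20 → go left. Place as left child of 20.

Delete 3 (at most one child — splice it out).
After deletion, 24's left child: none.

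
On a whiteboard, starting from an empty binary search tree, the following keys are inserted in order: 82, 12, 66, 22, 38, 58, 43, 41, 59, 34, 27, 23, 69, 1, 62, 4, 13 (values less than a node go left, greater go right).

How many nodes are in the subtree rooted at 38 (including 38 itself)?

Insert 82: tree is empty, so 82 becomes the root.
Insert 12: 12 < 82 → go left. Place as left child of 82.
Insert 66: 66 < 82 → go left; 66 > 12 → go right. Place as right child of 12.
Insert 22: 22 < 82 → go left; 22 > 12 → go right; 22 < 66 → go left. Place as left child of 66.
Insert 38: 38 < 82 → go left; 38 > 12 → go right; 38 < 66 → go left; 38 > 22 → go right. Place as right child of 22.
Insert 58: 58 < 82 → go left; 58 > 12 → go right; 58 < 66 → go left; 58 > 22 → go right; 58 > 38 → go right. Place as right child of 38.
Insert 43: 43 < 82 → go left; 43 > 12 → go right; 43 < 66 → go left; 43 > 22 → go right; 43 > 38 → go right; 43 < 58 → go left. Place as left child of 58.
Insert 41: 41 < 82 → go left; 41 > 12 → go right; 41 < 66 → go left; 41 > 22 → go right; 41 > 38 → go right; 41 < 58 → go left; 41 < 43 → go left. Place as left child of 43.
Insert 59: 59 < 82 → go left; 59 > 12 → go right; 59 < 66 → go left; 59 > 22 → go right; 59 > 38 → go right; 59 > 58 → go right. Place as right child of 58.
Insert 34: 34 < 82 → go left; 34 > 12 → go right; 34 < 66 → go left; 34 > 22 → go right; 34 < 38 → go left. Place as left child of 38.
Insert 27: 27 < 82 → go left; 27 > 12 → go right; 27 < 66 → go left; 27 > 22 → go right; 27 < 38 → go left; 27 < 34 → go left. Place as left child of 34.
Insert 23: 23 < 82 → go left; 23 > 12 → go right; 23 < 66 → go left; 23 > 22 → go right; 23 < 38 → go left; 23 < 34 → go left; 23 < 27 → go left. Place as left child of 27.
Insert 69: 69 < 82 → go left; 69 > 12 → go right; 69 > 66 → go right. Place as right child of 66.
Insert 1: 1 < 82 → go left; 1 < 12 → go left. Place as left child of 12.
Insert 62: 62 < 82 → go left; 62 > 12 → go right; 62 < 66 → go left; 62 > 22 → go right; 62 > 38 → go right; 62 > 58 → go right; 62 > 59 → go right. Place as right child of 59.
Insert 4: 4 < 82 → go left; 4 < 12 → go left; 4 > 1 → go right. Place as right child of 1.
Insert 13: 13 < 82 → go left; 13 > 12 → go right; 13 < 66 → go left; 13 < 22 → go left. Place as left child of 22.

Subtree rooted at 38 contains: 38, 34, 27, 23, 58, 43, 41, 59, 62 — 9 nodes.

9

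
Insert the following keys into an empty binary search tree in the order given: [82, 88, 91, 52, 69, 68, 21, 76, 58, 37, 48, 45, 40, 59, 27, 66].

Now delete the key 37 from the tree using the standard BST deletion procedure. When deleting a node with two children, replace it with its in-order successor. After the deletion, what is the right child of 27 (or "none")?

82: root
88: right child of 82 (depth 1)
91: right child of 88 (depth 2)
52: left child of 82 (depth 1)
69: right child of 52 (depth 2)
68: left child of 69 (depth 3)
21: left child of 52 (depth 2)
76: right child of 69 (depth 3)
58: left child of 68 (depth 4)
37: right child of 21 (depth 3)
48: right child of 37 (depth 4)
45: left child of 48 (depth 5)
40: left child of 45 (depth 6)
59: right child of 58 (depth 5)
27: left child of 37 (depth 4)
66: right child of 59 (depth 6)

Delete 37 (two children — replace with in-order successor).
After deletion, 27's right child: none.

none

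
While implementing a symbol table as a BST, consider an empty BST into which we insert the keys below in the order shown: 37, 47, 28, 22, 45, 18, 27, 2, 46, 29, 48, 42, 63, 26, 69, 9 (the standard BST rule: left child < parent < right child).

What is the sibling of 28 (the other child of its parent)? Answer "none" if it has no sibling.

47

37: root
47: right child of 37 (depth 1)
28: left child of 37 (depth 1)
22: left child of 28 (depth 2)
45: left child of 47 (depth 2)
18: left child of 22 (depth 3)
27: right child of 22 (depth 3)
2: left child of 18 (depth 4)
46: right child of 45 (depth 3)
29: right child of 28 (depth 2)
48: right child of 47 (depth 2)
42: left child of 45 (depth 3)
63: right child of 48 (depth 3)
26: left child of 27 (depth 4)
69: right child of 63 (depth 4)
9: right child of 2 (depth 5)

28's parent is 37; the other child of 37 is 47.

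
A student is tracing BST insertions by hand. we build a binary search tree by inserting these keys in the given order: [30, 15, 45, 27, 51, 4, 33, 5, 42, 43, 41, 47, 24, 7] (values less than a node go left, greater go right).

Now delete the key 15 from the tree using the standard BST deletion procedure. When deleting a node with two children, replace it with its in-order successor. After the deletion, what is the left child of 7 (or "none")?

30: root
15: left child of 30 (depth 1)
45: right child of 30 (depth 1)
27: right child of 15 (depth 2)
51: right child of 45 (depth 2)
4: left child of 15 (depth 2)
33: left child of 45 (depth 2)
5: right child of 4 (depth 3)
42: right child of 33 (depth 3)
43: right child of 42 (depth 4)
41: left child of 42 (depth 4)
47: left child of 51 (depth 3)
24: left child of 27 (depth 3)
7: right child of 5 (depth 4)

Delete 15 (two children — replace with in-order successor).
After deletion, 7's left child: none.

none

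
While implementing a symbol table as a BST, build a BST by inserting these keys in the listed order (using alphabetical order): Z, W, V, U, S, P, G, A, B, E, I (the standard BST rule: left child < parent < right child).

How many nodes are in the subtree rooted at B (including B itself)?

Insert Z: tree is empty, so Z becomes the root.
Insert W: W < Z → go left. Place as left child of Z.
Insert V: V < Z → go left; V < W → go left. Place as left child of W.
Insert U: U < Z → go left; U < W → go left; U < V → go left. Place as left child of V.
Insert S: S < Z → go left; S < W → go left; S < V → go left; S < U → go left. Place as left child of U.
Insert P: P < Z → go left; P < W → go left; P < V → go left; P < U → go left; P < S → go left. Place as left child of S.
Insert G: G < Z → go left; G < W → go left; G < V → go left; G < U → go left; G < S → go left; G < P → go left. Place as left child of P.
Insert A: A < Z → go left; A < W → go left; A < V → go left; A < U → go left; A < S → go left; A < P → go left; A < G → go left. Place as left child of G.
Insert B: B < Z → go left; B < W → go left; B < V → go left; B < U → go left; B < S → go left; B < P → go left; B < G → go left; B > A → go right. Place as right child of A.
Insert E: E < Z → go left; E < W → go left; E < V → go left; E < U → go left; E < S → go left; E < P → go left; E < G → go left; E > A → go right; E > B → go right. Place as right child of B.
Insert I: I < Z → go left; I < W → go left; I < V → go left; I < U → go left; I < S → go left; I < P → go left; I > G → go right. Place as right child of G.

Subtree rooted at B contains: B, E — 2 nodes.

2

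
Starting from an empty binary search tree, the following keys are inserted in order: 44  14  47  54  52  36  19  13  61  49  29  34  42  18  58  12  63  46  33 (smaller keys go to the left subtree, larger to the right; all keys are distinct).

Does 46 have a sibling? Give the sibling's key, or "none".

54

44: root
14: left child of 44 (depth 1)
47: right child of 44 (depth 1)
54: right child of 47 (depth 2)
52: left child of 54 (depth 3)
36: right child of 14 (depth 2)
19: left child of 36 (depth 3)
13: left child of 14 (depth 2)
61: right child of 54 (depth 3)
49: left child of 52 (depth 4)
29: right child of 19 (depth 4)
34: right child of 29 (depth 5)
42: right child of 36 (depth 3)
18: left child of 19 (depth 4)
58: left child of 61 (depth 4)
12: left child of 13 (depth 3)
63: right child of 61 (depth 4)
46: left child of 47 (depth 2)
33: left child of 34 (depth 6)

46's parent is 47; the other child of 47 is 54.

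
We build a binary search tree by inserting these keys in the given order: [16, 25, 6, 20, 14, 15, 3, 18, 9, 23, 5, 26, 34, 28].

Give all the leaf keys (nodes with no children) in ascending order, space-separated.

5 9 15 18 23 28

Insert 16: tree is empty, so 16 becomes the root.
Insert 25: 25 > 16 → go right. Place as right child of 16.
Insert 6: 6 < 16 → go left. Place as left child of 16.
Insert 20: 20 > 16 → go right; 20 < 25 → go left. Place as left child of 25.
Insert 14: 14 < 16 → go left; 14 > 6 → go right. Place as right child of 6.
Insert 15: 15 < 16 → go left; 15 > 6 → go right; 15 > 14 → go right. Place as right child of 14.
Insert 3: 3 < 16 → go left; 3 < 6 → go left. Place as left child of 6.
Insert 18: 18 > 16 → go right; 18 < 25 → go left; 18 < 20 → go left. Place as left child of 20.
Insert 9: 9 < 16 → go left; 9 > 6 → go right; 9 < 14 → go left. Place as left child of 14.
Insert 23: 23 > 16 → go right; 23 < 25 → go left; 23 > 20 → go right. Place as right child of 20.
Insert 5: 5 < 16 → go left; 5 < 6 → go left; 5 > 3 → go right. Place as right child of 3.
Insert 26: 26 > 16 → go right; 26 > 25 → go right. Place as right child of 25.
Insert 34: 34 > 16 → go right; 34 > 25 → go right; 34 > 26 → go right. Place as right child of 26.
Insert 28: 28 > 16 → go right; 28 > 25 → go right; 28 > 26 → go right; 28 < 34 → go left. Place as left child of 34.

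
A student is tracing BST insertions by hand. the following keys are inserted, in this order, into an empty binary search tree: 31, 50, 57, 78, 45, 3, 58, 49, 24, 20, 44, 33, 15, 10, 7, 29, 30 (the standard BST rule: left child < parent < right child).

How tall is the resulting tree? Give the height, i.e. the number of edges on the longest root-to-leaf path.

31: root
50: right child of 31 (depth 1)
57: right child of 50 (depth 2)
78: right child of 57 (depth 3)
45: left child of 50 (depth 2)
3: left child of 31 (depth 1)
58: left child of 78 (depth 4)
49: right child of 45 (depth 3)
24: right child of 3 (depth 2)
20: left child of 24 (depth 3)
44: left child of 45 (depth 3)
33: left child of 44 (depth 4)
15: left child of 20 (depth 4)
10: left child of 15 (depth 5)
7: left child of 10 (depth 6)
29: right child of 24 (depth 3)
30: right child of 29 (depth 4)

The deepest node is 7 at depth 6.

6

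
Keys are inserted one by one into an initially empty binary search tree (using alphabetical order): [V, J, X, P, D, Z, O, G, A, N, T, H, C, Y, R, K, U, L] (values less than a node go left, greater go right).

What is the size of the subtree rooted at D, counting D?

V: root
J: left child of V (depth 1)
X: right child of V (depth 1)
P: right child of J (depth 2)
D: left child of J (depth 2)
Z: right child of X (depth 2)
O: left child of P (depth 3)
G: right child of D (depth 3)
A: left child of D (depth 3)
N: left child of O (depth 4)
T: right child of P (depth 3)
H: right child of G (depth 4)
C: right child of A (depth 4)
Y: left child of Z (depth 3)
R: left child of T (depth 4)
K: left child of N (depth 5)
U: right child of T (depth 4)
L: right child of K (depth 6)

Subtree rooted at D contains: D, A, C, G, H — 5 nodes.

5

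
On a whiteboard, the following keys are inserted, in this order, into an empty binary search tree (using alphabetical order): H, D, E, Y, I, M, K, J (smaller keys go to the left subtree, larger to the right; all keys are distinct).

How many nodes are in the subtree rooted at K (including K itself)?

2

H: root
D: left child of H (depth 1)
E: right child of D (depth 2)
Y: right child of H (depth 1)
I: left child of Y (depth 2)
M: right child of I (depth 3)
K: left child of M (depth 4)
J: left child of K (depth 5)

Subtree rooted at K contains: K, J — 2 nodes.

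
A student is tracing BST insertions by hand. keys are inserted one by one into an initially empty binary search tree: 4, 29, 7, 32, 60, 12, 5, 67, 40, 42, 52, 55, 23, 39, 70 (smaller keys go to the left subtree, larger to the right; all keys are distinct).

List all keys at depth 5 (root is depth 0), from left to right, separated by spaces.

39 42 70

4: root
29: right child of 4 (depth 1)
7: left child of 29 (depth 2)
32: right child of 29 (depth 2)
60: right child of 32 (depth 3)
12: right child of 7 (depth 3)
5: left child of 7 (depth 3)
67: right child of 60 (depth 4)
40: left child of 60 (depth 4)
42: right child of 40 (depth 5)
52: right child of 42 (depth 6)
55: right child of 52 (depth 7)
23: right child of 12 (depth 4)
39: left child of 40 (depth 5)
70: right child of 67 (depth 5)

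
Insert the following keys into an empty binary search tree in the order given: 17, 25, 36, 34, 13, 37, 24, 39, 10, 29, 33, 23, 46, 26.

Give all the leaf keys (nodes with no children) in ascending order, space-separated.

Resulting structure (node: left, right):
  17: L=13, R=25
  25: L=24, R=36
  36: L=34, R=37
  34: L=29, R=–
  13: L=10, R=–
  37: L=–, R=39
  24: L=23, R=–
  39: L=–, R=46
  10: L=–, R=–
  29: L=26, R=33
  33: L=–, R=–
  23: L=–, R=–
  46: L=–, R=–
  26: L=–, R=–

10 23 26 33 46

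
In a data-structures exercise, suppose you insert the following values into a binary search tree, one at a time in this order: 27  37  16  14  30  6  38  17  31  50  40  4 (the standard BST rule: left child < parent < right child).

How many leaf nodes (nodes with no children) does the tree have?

4

27: root
37: right child of 27 (depth 1)
16: left child of 27 (depth 1)
14: left child of 16 (depth 2)
30: left child of 37 (depth 2)
6: left child of 14 (depth 3)
38: right child of 37 (depth 2)
17: right child of 16 (depth 2)
31: right child of 30 (depth 3)
50: right child of 38 (depth 3)
40: left child of 50 (depth 4)
4: left child of 6 (depth 4)

Leaves: 4, 17, 31, 40 — 4 in total.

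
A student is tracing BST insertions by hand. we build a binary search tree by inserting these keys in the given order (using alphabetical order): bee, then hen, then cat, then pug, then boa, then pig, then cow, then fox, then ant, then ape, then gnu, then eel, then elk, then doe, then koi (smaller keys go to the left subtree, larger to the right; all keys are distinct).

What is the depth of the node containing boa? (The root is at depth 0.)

3

bee: root
hen: right child of bee (depth 1)
cat: left child of hen (depth 2)
pug: right child of hen (depth 2)
boa: left child of cat (depth 3)
pig: left child of pug (depth 3)
cow: right child of cat (depth 3)
fox: right child of cow (depth 4)
ant: left child of bee (depth 1)
ape: right child of ant (depth 2)
gnu: right child of fox (depth 5)
eel: left child of fox (depth 5)
elk: right child of eel (depth 6)
doe: left child of eel (depth 6)
koi: left child of pig (depth 4)

Path to boa: bee → hen → cat → boa, which is 3 edges.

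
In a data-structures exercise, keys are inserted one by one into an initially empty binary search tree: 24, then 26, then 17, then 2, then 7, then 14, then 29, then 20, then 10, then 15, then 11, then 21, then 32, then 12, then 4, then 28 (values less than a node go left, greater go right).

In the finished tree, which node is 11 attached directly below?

10

Insert 24: tree is empty, so 24 becomes the root.
Insert 26: 26 > 24 → go right. Place as right child of 24.
Insert 17: 17 < 24 → go left. Place as left child of 24.
Insert 2: 2 < 24 → go left; 2 < 17 → go left. Place as left child of 17.
Insert 7: 7 < 24 → go left; 7 < 17 → go left; 7 > 2 → go right. Place as right child of 2.
Insert 14: 14 < 24 → go left; 14 < 17 → go left; 14 > 2 → go right; 14 > 7 → go right. Place as right child of 7.
Insert 29: 29 > 24 → go right; 29 > 26 → go right. Place as right child of 26.
Insert 20: 20 < 24 → go left; 20 > 17 → go right. Place as right child of 17.
Insert 10: 10 < 24 → go left; 10 < 17 → go left; 10 > 2 → go right; 10 > 7 → go right; 10 < 14 → go left. Place as left child of 14.
Insert 15: 15 < 24 → go left; 15 < 17 → go left; 15 > 2 → go right; 15 > 7 → go right; 15 > 14 → go right. Place as right child of 14.
Insert 11: 11 < 24 → go left; 11 < 17 → go left; 11 > 2 → go right; 11 > 7 → go right; 11 < 14 → go left; 11 > 10 → go right. Place as right child of 10.
Insert 21: 21 < 24 → go left; 21 > 17 → go right; 21 > 20 → go right. Place as right child of 20.
Insert 32: 32 > 24 → go right; 32 > 26 → go right; 32 > 29 → go right. Place as right child of 29.
Insert 12: 12 < 24 → go left; 12 < 17 → go left; 12 > 2 → go right; 12 > 7 → go right; 12 < 14 → go left; 12 > 10 → go right; 12 > 11 → go right. Place as right child of 11.
Insert 4: 4 < 24 → go left; 4 < 17 → go left; 4 > 2 → go right; 4 < 7 → go left. Place as left child of 7.
Insert 28: 28 > 24 → go right; 28 > 26 → go right; 28 < 29 → go left. Place as left child of 29.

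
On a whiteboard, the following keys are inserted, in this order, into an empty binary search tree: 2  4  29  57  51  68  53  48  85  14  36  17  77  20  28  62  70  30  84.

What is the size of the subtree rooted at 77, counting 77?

2: root
4: right child of 2 (depth 1)
29: right child of 4 (depth 2)
57: right child of 29 (depth 3)
51: left child of 57 (depth 4)
68: right child of 57 (depth 4)
53: right child of 51 (depth 5)
48: left child of 51 (depth 5)
85: right child of 68 (depth 5)
14: left child of 29 (depth 3)
36: left child of 48 (depth 6)
17: right child of 14 (depth 4)
77: left child of 85 (depth 6)
20: right child of 17 (depth 5)
28: right child of 20 (depth 6)
62: left child of 68 (depth 5)
70: left child of 77 (depth 7)
30: left child of 36 (depth 7)
84: right child of 77 (depth 7)

Subtree rooted at 77 contains: 77, 70, 84 — 3 nodes.

3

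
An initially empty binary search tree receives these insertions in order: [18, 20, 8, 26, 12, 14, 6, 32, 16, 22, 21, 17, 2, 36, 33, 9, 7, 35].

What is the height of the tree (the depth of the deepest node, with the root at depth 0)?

6

18: root
20: right child of 18 (depth 1)
8: left child of 18 (depth 1)
26: right child of 20 (depth 2)
12: right child of 8 (depth 2)
14: right child of 12 (depth 3)
6: left child of 8 (depth 2)
32: right child of 26 (depth 3)
16: right child of 14 (depth 4)
22: left child of 26 (depth 3)
21: left child of 22 (depth 4)
17: right child of 16 (depth 5)
2: left child of 6 (depth 3)
36: right child of 32 (depth 4)
33: left child of 36 (depth 5)
9: left child of 12 (depth 3)
7: right child of 6 (depth 3)
35: right child of 33 (depth 6)

The deepest node is 35 at depth 6.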